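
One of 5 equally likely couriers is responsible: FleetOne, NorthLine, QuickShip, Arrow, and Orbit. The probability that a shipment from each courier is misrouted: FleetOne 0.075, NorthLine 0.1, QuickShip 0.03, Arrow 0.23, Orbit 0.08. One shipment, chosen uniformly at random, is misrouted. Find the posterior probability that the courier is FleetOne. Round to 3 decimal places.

With a uniform prior (1/5 each), posterior ∝ likelihood:
  FleetOne: 0.075
  NorthLine: 0.1
  QuickShip: 0.03
  Arrow: 0.23
  Orbit: 0.08
Sum = 0.515.
P(FleetOne | evidence) = 0.075 / 0.515 ≈ 0.146.

0.146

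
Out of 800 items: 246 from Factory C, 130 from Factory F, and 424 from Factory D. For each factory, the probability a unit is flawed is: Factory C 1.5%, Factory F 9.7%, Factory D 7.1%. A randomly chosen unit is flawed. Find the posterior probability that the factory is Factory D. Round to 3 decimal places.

Compute prior × likelihood for every hypothesis:
  Factory C: 0.3075 × 0.015 = 0.0046125
  Factory F: 0.1625 × 0.097 = 0.0157625
  Factory D: 0.53 × 0.071 = 0.03763
Total = 0.058005.
P(Factory D | evidence) = 0.03763 / 0.058005 ≈ 0.649.

0.649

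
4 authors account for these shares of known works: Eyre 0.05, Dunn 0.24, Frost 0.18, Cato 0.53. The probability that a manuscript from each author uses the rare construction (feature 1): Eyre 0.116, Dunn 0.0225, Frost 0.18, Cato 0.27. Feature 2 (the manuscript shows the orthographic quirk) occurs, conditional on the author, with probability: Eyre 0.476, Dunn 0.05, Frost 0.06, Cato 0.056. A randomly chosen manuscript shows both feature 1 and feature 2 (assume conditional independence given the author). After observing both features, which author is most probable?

Cato

Prior × likelihood for each hypothesis:
  Eyre: 0.05 × 0.116 × 0.476 = 0.0027608
  Dunn: 0.24 × 0.0225 × 0.05 = 0.00027
  Frost: 0.18 × 0.18 × 0.06 = 0.001944
  Cato: 0.53 × 0.27 × 0.056 = 0.0080136
Sum = 0.0129884.
Largest term belongs to Cato, so Cato is most probable.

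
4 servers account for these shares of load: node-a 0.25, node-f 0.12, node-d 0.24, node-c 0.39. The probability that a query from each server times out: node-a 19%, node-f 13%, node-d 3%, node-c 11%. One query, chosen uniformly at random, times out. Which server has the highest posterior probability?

node-a

By Bayes' rule, posterior ∝ prior × likelihood:
  node-a: 0.25 × 0.19 = 0.0475
  node-f: 0.12 × 0.13 = 0.0156
  node-d: 0.24 × 0.03 = 0.0072
  node-c: 0.39 × 0.11 = 0.0429
Total = 0.1132.
Largest term belongs to node-a, so node-a is most probable.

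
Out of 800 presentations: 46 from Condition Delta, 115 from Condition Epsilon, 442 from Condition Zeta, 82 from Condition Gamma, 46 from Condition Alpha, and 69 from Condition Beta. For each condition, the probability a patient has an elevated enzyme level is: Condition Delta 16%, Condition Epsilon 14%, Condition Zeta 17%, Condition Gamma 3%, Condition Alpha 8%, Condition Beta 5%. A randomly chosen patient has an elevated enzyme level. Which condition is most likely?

Prior × likelihood for each hypothesis:
  Condition Delta: 0.0575 × 0.16 = 0.0092
  Condition Epsilon: 0.14375 × 0.14 = 0.020125
  Condition Zeta: 0.5525 × 0.17 = 0.093925
  Condition Gamma: 0.1025 × 0.03 = 0.003075
  Condition Alpha: 0.0575 × 0.08 = 0.0046
  Condition Beta: 0.08625 × 0.05 = 0.0043125
Sum = 0.1352375.
Largest term belongs to Condition Zeta, so Condition Zeta is most probable.

Condition Zeta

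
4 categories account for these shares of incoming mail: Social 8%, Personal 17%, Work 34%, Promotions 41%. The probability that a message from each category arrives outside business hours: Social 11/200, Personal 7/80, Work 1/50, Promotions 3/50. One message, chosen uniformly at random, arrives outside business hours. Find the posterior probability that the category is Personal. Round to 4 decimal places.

0.2935

Prior × likelihood for each hypothesis:
  Social: 0.08 × 0.055 = 0.0044
  Personal: 0.17 × 0.0875 = 0.014875
  Work: 0.34 × 0.02 = 0.0068
  Promotions: 0.41 × 0.06 = 0.0246
Normalizing constant = 0.050675.
P(Personal | evidence) = 0.014875 / 0.050675 ≈ 0.2935.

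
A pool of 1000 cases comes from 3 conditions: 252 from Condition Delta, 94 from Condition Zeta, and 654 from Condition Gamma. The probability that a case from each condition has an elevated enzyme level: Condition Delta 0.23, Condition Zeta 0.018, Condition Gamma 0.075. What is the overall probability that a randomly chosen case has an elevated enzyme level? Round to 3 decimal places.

0.109

Compute prior × likelihood for every hypothesis:
  Condition Delta: 0.252 × 0.23 = 0.05796
  Condition Zeta: 0.094 × 0.018 = 0.001692
  Condition Gamma: 0.654 × 0.075 = 0.04905
P(elevated) = 0.05796 + 0.001692 + 0.04905 = 0.108702 → 0.109.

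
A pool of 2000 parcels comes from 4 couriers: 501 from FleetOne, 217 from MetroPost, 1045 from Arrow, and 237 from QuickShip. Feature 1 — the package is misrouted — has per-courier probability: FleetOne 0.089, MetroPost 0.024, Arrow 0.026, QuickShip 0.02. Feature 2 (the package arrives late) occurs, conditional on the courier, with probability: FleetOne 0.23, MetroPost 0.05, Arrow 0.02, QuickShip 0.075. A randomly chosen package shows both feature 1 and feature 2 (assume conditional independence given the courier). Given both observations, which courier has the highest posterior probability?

By Bayes' rule, posterior ∝ prior × likelihood:
  FleetOne: 0.2505 × 0.089 × 0.23 = 0.005127735
  MetroPost: 0.1085 × 0.024 × 0.05 = 0.0001302
  Arrow: 0.5225 × 0.026 × 0.02 = 0.0002717
  QuickShip: 0.1185 × 0.02 × 0.075 = 0.00017775
Normalizing constant = 0.005707385.
Largest term belongs to FleetOne, so FleetOne is most probable.

FleetOne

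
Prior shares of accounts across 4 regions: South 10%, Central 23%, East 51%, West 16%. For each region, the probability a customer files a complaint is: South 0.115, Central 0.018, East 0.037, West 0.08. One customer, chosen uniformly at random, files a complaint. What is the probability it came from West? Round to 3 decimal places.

By Bayes' rule, posterior ∝ prior × likelihood:
  South: 0.1 × 0.115 = 0.0115
  Central: 0.23 × 0.018 = 0.00414
  East: 0.51 × 0.037 = 0.01887
  West: 0.16 × 0.08 = 0.0128
Total = 0.04731.
P(West | evidence) = 0.0128 / 0.04731 ≈ 0.271.

0.271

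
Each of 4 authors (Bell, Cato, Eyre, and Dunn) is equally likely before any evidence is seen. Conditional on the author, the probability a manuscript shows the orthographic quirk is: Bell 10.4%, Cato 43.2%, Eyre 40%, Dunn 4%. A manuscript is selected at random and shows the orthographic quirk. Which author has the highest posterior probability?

Cato

Since the prior is uniform, the posterior is proportional to the likelihood:
  Bell: 0.104
  Cato: 0.432
  Eyre: 0.4
  Dunn: 0.04
Sum = 0.976.
Largest term belongs to Cato, so Cato is most probable.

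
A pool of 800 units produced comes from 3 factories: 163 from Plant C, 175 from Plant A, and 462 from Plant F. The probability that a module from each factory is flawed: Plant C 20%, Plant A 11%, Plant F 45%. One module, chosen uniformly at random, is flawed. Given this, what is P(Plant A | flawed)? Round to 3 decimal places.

0.074

Compute prior × likelihood for every hypothesis:
  Plant C: 0.20375 × 0.2 = 0.04075
  Plant A: 0.21875 × 0.11 = 0.0240625
  Plant F: 0.5775 × 0.45 = 0.259875
Sum = 0.3246875.
P(Plant A | evidence) = 0.0240625 / 0.3246875 ≈ 0.074.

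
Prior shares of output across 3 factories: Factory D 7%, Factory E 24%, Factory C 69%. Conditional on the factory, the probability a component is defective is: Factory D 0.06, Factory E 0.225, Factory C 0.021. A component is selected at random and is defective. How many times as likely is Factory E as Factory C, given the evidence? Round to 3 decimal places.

3.727

Prior × likelihood for each hypothesis:
  Factory D: 0.07 × 0.06 = 0.0042
  Factory E: 0.24 × 0.225 = 0.054
  Factory C: 0.69 × 0.021 = 0.01449
Normalizing constant = 0.07269.
The ratio is 0.054 / 0.01449 (the normalizer cancels) = 3.727.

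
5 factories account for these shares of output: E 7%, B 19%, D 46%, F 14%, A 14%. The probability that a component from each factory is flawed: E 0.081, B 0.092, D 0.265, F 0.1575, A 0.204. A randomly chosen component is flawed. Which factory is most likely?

D

By Bayes' rule, posterior ∝ prior × likelihood:
  E: 0.07 × 0.081 = 0.00567
  B: 0.19 × 0.092 = 0.01748
  D: 0.46 × 0.265 = 0.1219
  F: 0.14 × 0.1575 = 0.02205
  A: 0.14 × 0.204 = 0.02856
Total = 0.19566.
Largest term belongs to D, so D is most probable.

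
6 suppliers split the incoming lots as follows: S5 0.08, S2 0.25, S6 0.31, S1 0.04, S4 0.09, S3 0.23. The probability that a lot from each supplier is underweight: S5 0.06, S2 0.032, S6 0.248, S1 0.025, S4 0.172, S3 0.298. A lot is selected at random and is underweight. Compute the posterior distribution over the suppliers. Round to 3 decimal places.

By Bayes' rule, posterior ∝ prior × likelihood:
  S5: 0.08 × 0.06 = 0.0048
  S2: 0.25 × 0.032 = 0.008
  S6: 0.31 × 0.248 = 0.07688
  S1: 0.04 × 0.025 = 0.001
  S4: 0.09 × 0.172 = 0.01548
  S3: 0.23 × 0.298 = 0.06854
Total = 0.1747.
P(S5 | underweight) = 0.0048/0.1747 ≈ 0.027
P(S2 | underweight) = 0.008/0.1747 ≈ 0.046
P(S6 | underweight) = 0.07688/0.1747 ≈ 0.440
P(S1 | underweight) = 0.001/0.1747 ≈ 0.006
P(S4 | underweight) = 0.01548/0.1747 ≈ 0.089
P(S3 | underweight) = 0.06854/0.1747 ≈ 0.392
(Check: 0.027+0.046+0.440+0.006+0.089+0.392 = 1.000.)

S5 0.027, S2 0.046, S6 0.440, S1 0.006, S4 0.089, S3 0.392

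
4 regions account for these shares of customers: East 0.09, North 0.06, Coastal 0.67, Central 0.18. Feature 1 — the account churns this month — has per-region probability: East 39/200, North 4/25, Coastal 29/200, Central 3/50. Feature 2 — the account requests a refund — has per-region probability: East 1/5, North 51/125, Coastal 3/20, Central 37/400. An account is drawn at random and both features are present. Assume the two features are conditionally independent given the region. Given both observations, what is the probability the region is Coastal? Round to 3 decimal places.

Prior × likelihood for each hypothesis:
  East: 0.09 × 0.195 × 0.2 = 0.00351
  North: 0.06 × 0.16 × 0.408 = 0.0039168
  Coastal: 0.67 × 0.145 × 0.15 = 0.0145725
  Central: 0.18 × 0.06 × 0.0925 = 0.000999
Total = 0.0229983.
P(Coastal | evidence) = 0.0145725 / 0.0229983 ≈ 0.634.

0.634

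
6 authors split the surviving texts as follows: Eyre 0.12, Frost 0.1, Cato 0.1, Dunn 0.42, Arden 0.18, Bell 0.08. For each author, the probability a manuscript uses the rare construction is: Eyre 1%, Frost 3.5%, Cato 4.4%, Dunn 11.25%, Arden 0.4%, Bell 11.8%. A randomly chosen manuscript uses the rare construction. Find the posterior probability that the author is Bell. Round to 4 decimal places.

0.1419

Unnormalized posteriors (prior × likelihood):
  Eyre: 0.12 × 0.01 = 0.0012
  Frost: 0.1 × 0.035 = 0.0035
  Cato: 0.1 × 0.044 = 0.0044
  Dunn: 0.42 × 0.1125 = 0.04725
  Arden: 0.18 × 0.004 = 0.00072
  Bell: 0.08 × 0.118 = 0.00944
Sum = 0.06651.
P(Bell | evidence) = 0.00944 / 0.06651 ≈ 0.1419.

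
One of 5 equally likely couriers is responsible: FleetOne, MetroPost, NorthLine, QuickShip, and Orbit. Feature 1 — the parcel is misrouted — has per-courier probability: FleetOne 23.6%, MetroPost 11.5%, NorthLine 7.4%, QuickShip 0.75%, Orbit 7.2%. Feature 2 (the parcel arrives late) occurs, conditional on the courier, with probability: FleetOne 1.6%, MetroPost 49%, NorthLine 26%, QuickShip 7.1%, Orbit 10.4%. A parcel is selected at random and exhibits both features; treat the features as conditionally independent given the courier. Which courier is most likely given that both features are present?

With a uniform prior (1/5 each), posterior ∝ likelihood:
  FleetOne: 0.236 × 0.016 = 0.003776
  MetroPost: 0.115 × 0.49 = 0.05635
  NorthLine: 0.074 × 0.26 = 0.01924
  QuickShip: 0.0075 × 0.071 = 0.0005325
  Orbit: 0.072 × 0.104 = 0.007488
Total = 0.0873865.
Largest term belongs to MetroPost, so MetroPost is most probable.

MetroPost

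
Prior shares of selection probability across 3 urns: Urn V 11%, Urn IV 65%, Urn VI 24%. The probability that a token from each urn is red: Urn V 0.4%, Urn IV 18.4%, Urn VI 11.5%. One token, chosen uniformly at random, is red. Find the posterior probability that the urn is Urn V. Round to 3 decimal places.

Compute prior × likelihood for every hypothesis:
  Urn V: 0.11 × 0.004 = 0.00044
  Urn IV: 0.65 × 0.184 = 0.1196
  Urn VI: 0.24 × 0.115 = 0.0276
Sum = 0.14764.
P(Urn V | evidence) = 0.00044 / 0.14764 ≈ 0.003.

0.003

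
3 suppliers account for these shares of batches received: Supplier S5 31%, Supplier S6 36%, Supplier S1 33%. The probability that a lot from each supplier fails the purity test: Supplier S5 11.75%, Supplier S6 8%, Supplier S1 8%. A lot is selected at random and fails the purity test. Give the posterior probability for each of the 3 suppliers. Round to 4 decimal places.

Supplier S5 0.3975, Supplier S6 0.3143, Supplier S1 0.2881

Prior × likelihood for each hypothesis:
  Supplier S5: 0.31 × 0.1175 = 0.036425
  Supplier S6: 0.36 × 0.08 = 0.0288
  Supplier S1: 0.33 × 0.08 = 0.0264
Total = 0.091625.
P(Supplier S5 | off-spec) = 0.036425/0.091625 ≈ 0.3975
P(Supplier S6 | off-spec) = 0.0288/0.091625 ≈ 0.3143
P(Supplier S1 | off-spec) = 0.0264/0.091625 ≈ 0.2881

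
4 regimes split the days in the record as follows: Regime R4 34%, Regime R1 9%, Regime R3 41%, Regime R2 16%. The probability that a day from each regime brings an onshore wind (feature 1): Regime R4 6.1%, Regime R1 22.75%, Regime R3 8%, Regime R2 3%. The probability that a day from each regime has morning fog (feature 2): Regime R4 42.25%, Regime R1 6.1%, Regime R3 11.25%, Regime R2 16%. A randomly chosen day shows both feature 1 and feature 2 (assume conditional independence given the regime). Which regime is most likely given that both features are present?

Compute prior × likelihood for every hypothesis:
  Regime R4: 0.34 × 0.061 × 0.4225 = 0.00876265
  Regime R1: 0.09 × 0.2275 × 0.061 = 0.001248975
  Regime R3: 0.41 × 0.08 × 0.1125 = 0.00369
  Regime R2: 0.16 × 0.03 × 0.16 = 0.000768
Normalizing constant = 0.014469625.
Largest term belongs to Regime R4, so Regime R4 is most probable.

Regime R4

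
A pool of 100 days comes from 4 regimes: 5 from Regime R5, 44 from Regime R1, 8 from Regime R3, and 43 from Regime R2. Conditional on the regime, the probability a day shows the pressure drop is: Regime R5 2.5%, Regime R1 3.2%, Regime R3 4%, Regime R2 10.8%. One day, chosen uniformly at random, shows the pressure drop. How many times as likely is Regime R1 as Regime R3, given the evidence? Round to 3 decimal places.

4.400

Compute prior × likelihood for every hypothesis:
  Regime R5: 0.05 × 0.025 = 0.00125
  Regime R1: 0.44 × 0.032 = 0.01408
  Regime R3: 0.08 × 0.04 = 0.0032
  Regime R2: 0.43 × 0.108 = 0.04644
Total = 0.06497.
The ratio is 0.01408 / 0.0032 (the normalizer cancels) = 4.400.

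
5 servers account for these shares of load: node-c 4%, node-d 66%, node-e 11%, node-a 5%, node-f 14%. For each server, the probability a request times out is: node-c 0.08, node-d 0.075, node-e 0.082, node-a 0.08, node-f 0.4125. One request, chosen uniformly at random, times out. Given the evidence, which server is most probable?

Unnormalized posteriors (prior × likelihood):
  node-c: 0.04 × 0.08 = 0.0032
  node-d: 0.66 × 0.075 = 0.0495
  node-e: 0.11 × 0.082 = 0.00902
  node-a: 0.05 × 0.08 = 0.004
  node-f: 0.14 × 0.4125 = 0.05775
Normalizing constant = 0.12347.
Largest term belongs to node-f, so node-f is most probable.

node-f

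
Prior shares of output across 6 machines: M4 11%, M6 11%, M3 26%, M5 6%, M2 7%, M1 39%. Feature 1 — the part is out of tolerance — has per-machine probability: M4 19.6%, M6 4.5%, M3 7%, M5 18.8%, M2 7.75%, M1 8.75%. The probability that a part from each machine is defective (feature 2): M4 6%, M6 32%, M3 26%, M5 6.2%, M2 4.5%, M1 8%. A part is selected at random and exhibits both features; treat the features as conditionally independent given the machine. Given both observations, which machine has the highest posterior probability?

By Bayes' rule, posterior ∝ prior × likelihood:
  M4: 0.11 × 0.196 × 0.06 = 0.0012936
  M6: 0.11 × 0.045 × 0.32 = 0.001584
  M3: 0.26 × 0.07 × 0.26 = 0.004732
  M5: 0.06 × 0.188 × 0.062 = 0.00069936
  M2: 0.07 × 0.0775 × 0.045 = 0.000244125
  M1: 0.39 × 0.0875 × 0.08 = 0.00273
Total = 0.011283085.
Largest term belongs to M3, so M3 is most probable.

M3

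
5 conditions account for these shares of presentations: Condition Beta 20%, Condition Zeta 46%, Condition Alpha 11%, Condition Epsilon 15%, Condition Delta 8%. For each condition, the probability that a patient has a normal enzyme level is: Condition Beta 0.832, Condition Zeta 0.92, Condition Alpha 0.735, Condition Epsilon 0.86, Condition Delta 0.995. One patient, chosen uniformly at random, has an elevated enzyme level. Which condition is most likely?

Taking complements, P(elevated | each) = Condition Beta 0.168, Condition Zeta 0.08, Condition Alpha 0.265, Condition Epsilon 0.14, Condition Delta 0.005.
Compute prior × likelihood for every hypothesis:
  Condition Beta: 0.2 × 0.168 = 0.0336
  Condition Zeta: 0.46 × 0.08 = 0.0368
  Condition Alpha: 0.11 × 0.265 = 0.02915
  Condition Epsilon: 0.15 × 0.14 = 0.021
  Condition Delta: 0.08 × 0.005 = 0.0004
Total = 0.12095.
Largest term belongs to Condition Zeta, so Condition Zeta is most probable.

Condition Zeta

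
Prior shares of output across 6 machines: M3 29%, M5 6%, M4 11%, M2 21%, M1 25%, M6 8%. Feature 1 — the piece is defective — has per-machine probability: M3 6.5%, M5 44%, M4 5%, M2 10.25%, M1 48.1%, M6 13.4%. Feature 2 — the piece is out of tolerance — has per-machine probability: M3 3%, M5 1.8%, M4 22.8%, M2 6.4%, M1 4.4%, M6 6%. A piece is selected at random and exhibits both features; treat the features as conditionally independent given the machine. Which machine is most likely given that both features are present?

M1

Prior × likelihood for each hypothesis:
  M3: 0.29 × 0.065 × 0.03 = 0.0005655
  M5: 0.06 × 0.44 × 0.018 = 0.0004752
  M4: 0.11 × 0.05 × 0.228 = 0.001254
  M2: 0.21 × 0.1025 × 0.064 = 0.0013776
  M1: 0.25 × 0.481 × 0.044 = 0.005291
  M6: 0.08 × 0.134 × 0.06 = 0.0006432
Total = 0.0096065.
Largest term belongs to M1, so M1 is most probable.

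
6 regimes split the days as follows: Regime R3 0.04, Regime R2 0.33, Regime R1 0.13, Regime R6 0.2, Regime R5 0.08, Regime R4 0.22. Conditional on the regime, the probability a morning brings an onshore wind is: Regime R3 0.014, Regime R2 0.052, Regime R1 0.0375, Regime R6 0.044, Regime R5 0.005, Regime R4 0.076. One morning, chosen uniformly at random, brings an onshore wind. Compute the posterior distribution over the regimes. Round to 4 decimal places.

Compute prior × likelihood for every hypothesis:
  Regime R3: 0.04 × 0.014 = 0.00056
  Regime R2: 0.33 × 0.052 = 0.01716
  Regime R1: 0.13 × 0.0375 = 0.004875
  Regime R6: 0.2 × 0.044 = 0.0088
  Regime R5: 0.08 × 0.005 = 0.0004
  Regime R4: 0.22 × 0.076 = 0.01672
Sum = 0.048515.
P(Regime R3 | onshore) = 0.00056/0.048515 ≈ 0.0115
P(Regime R2 | onshore) = 0.01716/0.048515 ≈ 0.3537
P(Regime R1 | onshore) = 0.004875/0.048515 ≈ 0.1005
P(Regime R6 | onshore) = 0.0088/0.048515 ≈ 0.1814
P(Regime R5 | onshore) = 0.0004/0.048515 ≈ 0.0082
P(Regime R4 | onshore) = 0.01672/0.048515 ≈ 0.3446
(Check: 0.0115+0.3537+0.1005+0.1814+0.0082+0.3446 = 0.9999.)

Regime R3 0.0115, Regime R2 0.3537, Regime R1 0.1005, Regime R6 0.1814, Regime R5 0.0082, Regime R4 0.3446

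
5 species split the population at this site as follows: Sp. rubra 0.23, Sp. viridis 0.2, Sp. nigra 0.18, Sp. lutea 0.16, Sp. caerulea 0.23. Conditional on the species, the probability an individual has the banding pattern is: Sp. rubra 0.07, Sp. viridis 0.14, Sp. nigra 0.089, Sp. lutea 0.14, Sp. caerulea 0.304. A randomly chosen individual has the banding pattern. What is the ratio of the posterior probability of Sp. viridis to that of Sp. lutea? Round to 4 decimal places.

1.2500

Prior × likelihood for each hypothesis:
  Sp. rubra: 0.23 × 0.07 = 0.0161
  Sp. viridis: 0.2 × 0.14 = 0.028
  Sp. nigra: 0.18 × 0.089 = 0.01602
  Sp. lutea: 0.16 × 0.14 = 0.0224
  Sp. caerulea: 0.23 × 0.304 = 0.06992
Sum = 0.15244.
The ratio is 0.028 / 0.0224 (the normalizer cancels) = 1.2500.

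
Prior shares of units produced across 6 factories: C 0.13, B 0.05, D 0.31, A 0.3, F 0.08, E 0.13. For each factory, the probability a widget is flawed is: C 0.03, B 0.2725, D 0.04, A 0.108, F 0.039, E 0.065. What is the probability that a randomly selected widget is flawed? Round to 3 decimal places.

Unnormalized posteriors (prior × likelihood):
  C: 0.13 × 0.03 = 0.0039
  B: 0.05 × 0.2725 = 0.013625
  D: 0.31 × 0.04 = 0.0124
  A: 0.3 × 0.108 = 0.0324
  F: 0.08 × 0.039 = 0.00312
  E: 0.13 × 0.065 = 0.00845
P(flawed) = 0.0039 + 0.013625 + 0.0124 + 0.0324 + 0.00312 + 0.00845 = 0.073895 → 0.074.

0.074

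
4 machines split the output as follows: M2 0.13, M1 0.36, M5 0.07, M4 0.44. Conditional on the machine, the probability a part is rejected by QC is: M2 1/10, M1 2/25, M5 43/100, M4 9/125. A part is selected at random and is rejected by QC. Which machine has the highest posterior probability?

By Bayes' rule, posterior ∝ prior × likelihood:
  M2: 0.13 × 0.1 = 0.013
  M1: 0.36 × 0.08 = 0.0288
  M5: 0.07 × 0.43 = 0.0301
  M4: 0.44 × 0.072 = 0.03168
Normalizing constant = 0.10358.
Largest term belongs to M4, so M4 is most probable.

M4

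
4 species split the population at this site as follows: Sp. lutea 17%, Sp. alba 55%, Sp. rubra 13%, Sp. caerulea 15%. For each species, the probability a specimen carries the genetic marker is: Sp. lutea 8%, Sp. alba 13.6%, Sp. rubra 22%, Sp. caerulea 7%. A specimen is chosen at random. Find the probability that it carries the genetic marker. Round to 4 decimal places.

0.1275

Compute prior × likelihood for every hypothesis:
  Sp. lutea: 0.17 × 0.08 = 0.0136
  Sp. alba: 0.55 × 0.136 = 0.0748
  Sp. rubra: 0.13 × 0.22 = 0.0286
  Sp. caerulea: 0.15 × 0.07 = 0.0105
P(marker) = 0.0136 + 0.0748 + 0.0286 + 0.0105 = 0.1275 → 0.1275.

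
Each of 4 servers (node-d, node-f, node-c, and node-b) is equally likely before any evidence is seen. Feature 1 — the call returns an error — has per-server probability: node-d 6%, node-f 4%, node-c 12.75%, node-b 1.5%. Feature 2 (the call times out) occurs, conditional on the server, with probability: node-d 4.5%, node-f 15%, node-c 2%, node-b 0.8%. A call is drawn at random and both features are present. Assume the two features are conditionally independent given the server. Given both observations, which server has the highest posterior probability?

node-f

With a uniform prior (1/4 each), posterior ∝ likelihood:
  node-d: 0.06 × 0.045 = 0.0027
  node-f: 0.04 × 0.15 = 0.006
  node-c: 0.1275 × 0.02 = 0.00255
  node-b: 0.015 × 0.008 = 0.00012
Total = 0.01137.
Largest term belongs to node-f, so node-f is most probable.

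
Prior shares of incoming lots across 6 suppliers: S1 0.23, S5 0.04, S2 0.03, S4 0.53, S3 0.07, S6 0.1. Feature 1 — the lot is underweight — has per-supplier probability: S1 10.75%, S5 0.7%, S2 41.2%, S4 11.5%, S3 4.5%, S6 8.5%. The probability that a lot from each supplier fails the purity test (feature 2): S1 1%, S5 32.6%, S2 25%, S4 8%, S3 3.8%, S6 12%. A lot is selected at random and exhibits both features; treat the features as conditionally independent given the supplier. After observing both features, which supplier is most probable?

Compute prior × likelihood for every hypothesis:
  S1: 0.23 × 0.1075 × 0.01 = 0.00024725
  S5: 0.04 × 0.007 × 0.326 = 0.00009128
  S2: 0.03 × 0.412 × 0.25 = 0.00309
  S4: 0.53 × 0.115 × 0.08 = 0.004876
  S3: 0.07 × 0.045 × 0.038 = 0.0001197
  S6: 0.1 × 0.085 × 0.12 = 0.00102
Normalizing constant = 0.00944423.
Largest term belongs to S4, so S4 is most probable.

S4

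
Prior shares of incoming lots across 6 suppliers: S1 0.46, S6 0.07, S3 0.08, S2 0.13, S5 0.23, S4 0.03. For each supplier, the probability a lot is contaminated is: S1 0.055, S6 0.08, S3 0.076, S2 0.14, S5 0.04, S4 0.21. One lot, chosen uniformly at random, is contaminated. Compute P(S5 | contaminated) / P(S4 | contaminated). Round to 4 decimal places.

1.4603

Prior × likelihood for each hypothesis:
  S1: 0.46 × 0.055 = 0.0253
  S6: 0.07 × 0.08 = 0.0056
  S3: 0.08 × 0.076 = 0.00608
  S2: 0.13 × 0.14 = 0.0182
  S5: 0.23 × 0.04 = 0.0092
  S4: 0.03 × 0.21 = 0.0063
Total = 0.07068.
The ratio is 0.0092 / 0.0063 (the normalizer cancels) = 1.4603.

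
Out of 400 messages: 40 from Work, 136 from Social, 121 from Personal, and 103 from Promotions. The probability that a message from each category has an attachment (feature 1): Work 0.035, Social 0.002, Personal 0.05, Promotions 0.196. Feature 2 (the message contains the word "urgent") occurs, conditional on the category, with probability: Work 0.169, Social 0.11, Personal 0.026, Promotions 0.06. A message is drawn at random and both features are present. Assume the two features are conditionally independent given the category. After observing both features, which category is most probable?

Compute prior × likelihood for every hypothesis:
  Work: 0.1 × 0.035 × 0.169 = 0.0005915
  Social: 0.34 × 0.002 × 0.11 = 0.0000748
  Personal: 0.3025 × 0.05 × 0.026 = 0.00039325
  Promotions: 0.2575 × 0.196 × 0.06 = 0.0030282
Normalizing constant = 0.00408775.
Largest term belongs to Promotions, so Promotions is most probable.

Promotions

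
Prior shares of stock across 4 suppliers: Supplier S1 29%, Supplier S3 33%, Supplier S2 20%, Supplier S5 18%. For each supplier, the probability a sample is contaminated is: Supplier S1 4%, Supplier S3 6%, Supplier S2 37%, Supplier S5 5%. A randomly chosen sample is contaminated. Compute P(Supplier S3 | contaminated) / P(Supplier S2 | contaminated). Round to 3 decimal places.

Compute prior × likelihood for every hypothesis:
  Supplier S1: 0.29 × 0.04 = 0.0116
  Supplier S3: 0.33 × 0.06 = 0.0198
  Supplier S2: 0.2 × 0.37 = 0.074
  Supplier S5: 0.18 × 0.05 = 0.009
Total = 0.1144.
The ratio is 0.0198 / 0.074 (the normalizer cancels) = 0.268.

0.268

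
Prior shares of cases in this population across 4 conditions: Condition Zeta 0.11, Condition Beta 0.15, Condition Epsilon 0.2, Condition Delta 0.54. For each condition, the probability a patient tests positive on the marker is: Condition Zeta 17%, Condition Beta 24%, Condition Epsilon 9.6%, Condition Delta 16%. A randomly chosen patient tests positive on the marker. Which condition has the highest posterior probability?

Condition Delta

Prior × likelihood for each hypothesis:
  Condition Zeta: 0.11 × 0.17 = 0.0187
  Condition Beta: 0.15 × 0.24 = 0.036
  Condition Epsilon: 0.2 × 0.096 = 0.0192
  Condition Delta: 0.54 × 0.16 = 0.0864
Total = 0.1603.
Largest term belongs to Condition Delta, so Condition Delta is most probable.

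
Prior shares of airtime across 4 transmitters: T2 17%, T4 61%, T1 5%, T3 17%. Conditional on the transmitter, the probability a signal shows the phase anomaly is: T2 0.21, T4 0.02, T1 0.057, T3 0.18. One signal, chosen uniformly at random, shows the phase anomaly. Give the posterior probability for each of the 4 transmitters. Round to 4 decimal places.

Unnormalized posteriors (prior × likelihood):
  T2: 0.17 × 0.21 = 0.0357
  T4: 0.61 × 0.02 = 0.0122
  T1: 0.05 × 0.057 = 0.00285
  T3: 0.17 × 0.18 = 0.0306
Sum = 0.08135.
P(T2 | anomaly) = 0.0357/0.08135 ≈ 0.4388
P(T4 | anomaly) = 0.0122/0.08135 ≈ 0.1500
P(T1 | anomaly) = 0.00285/0.08135 ≈ 0.0350
P(T3 | anomaly) = 0.0306/0.08135 ≈ 0.3762

T2 0.4388, T4 0.1500, T1 0.0350, T3 0.3762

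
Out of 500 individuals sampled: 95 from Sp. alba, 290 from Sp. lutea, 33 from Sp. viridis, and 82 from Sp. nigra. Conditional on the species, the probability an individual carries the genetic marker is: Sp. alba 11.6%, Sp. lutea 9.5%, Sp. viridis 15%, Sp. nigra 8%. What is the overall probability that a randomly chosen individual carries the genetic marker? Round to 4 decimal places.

0.1002

Unnormalized posteriors (prior × likelihood):
  Sp. alba: 0.19 × 0.116 = 0.02204
  Sp. lutea: 0.58 × 0.095 = 0.0551
  Sp. viridis: 0.066 × 0.15 = 0.0099
  Sp. nigra: 0.164 × 0.08 = 0.01312
P(marker) = 0.02204 + 0.0551 + 0.0099 + 0.01312 = 0.10016 → 0.1002.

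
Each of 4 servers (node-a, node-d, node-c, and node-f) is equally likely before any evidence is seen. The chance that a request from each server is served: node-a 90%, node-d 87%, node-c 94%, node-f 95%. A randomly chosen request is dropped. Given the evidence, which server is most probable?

Taking complements, P(dropped | each) = node-a 0.1, node-d 0.13, node-c 0.06, node-f 0.05.
With a uniform prior (1/4 each), posterior ∝ likelihood:
  node-a: 0.1
  node-d: 0.13
  node-c: 0.06
  node-f: 0.05
Total = 0.34.
Largest term belongs to node-d, so node-d is most probable.

node-d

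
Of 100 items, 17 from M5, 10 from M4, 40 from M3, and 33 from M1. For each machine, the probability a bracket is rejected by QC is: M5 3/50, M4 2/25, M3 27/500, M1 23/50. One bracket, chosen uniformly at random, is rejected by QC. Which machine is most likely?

M1

Prior × likelihood for each hypothesis:
  M5: 0.17 × 0.06 = 0.0102
  M4: 0.1 × 0.08 = 0.008
  M3: 0.4 × 0.054 = 0.0216
  M1: 0.33 × 0.46 = 0.1518
Sum = 0.1916.
Largest term belongs to M1, so M1 is most probable.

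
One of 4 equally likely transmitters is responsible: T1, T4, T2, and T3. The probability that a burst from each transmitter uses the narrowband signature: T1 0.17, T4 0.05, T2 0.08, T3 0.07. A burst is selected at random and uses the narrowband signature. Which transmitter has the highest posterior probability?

T1

Since the prior is uniform, the posterior is proportional to the likelihood:
  T1: 0.17
  T4: 0.05
  T2: 0.08
  T3: 0.07
Sum = 0.37.
Largest term belongs to T1, so T1 is most probable.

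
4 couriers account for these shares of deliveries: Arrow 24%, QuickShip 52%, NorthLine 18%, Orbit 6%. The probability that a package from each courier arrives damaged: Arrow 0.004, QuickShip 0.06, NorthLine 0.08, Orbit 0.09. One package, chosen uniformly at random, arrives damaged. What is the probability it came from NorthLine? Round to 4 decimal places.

0.2771

Unnormalized posteriors (prior × likelihood):
  Arrow: 0.24 × 0.004 = 0.00096
  QuickShip: 0.52 × 0.06 = 0.0312
  NorthLine: 0.18 × 0.08 = 0.0144
  Orbit: 0.06 × 0.09 = 0.0054
Normalizing constant = 0.05196.
P(NorthLine | evidence) = 0.0144 / 0.05196 ≈ 0.2771.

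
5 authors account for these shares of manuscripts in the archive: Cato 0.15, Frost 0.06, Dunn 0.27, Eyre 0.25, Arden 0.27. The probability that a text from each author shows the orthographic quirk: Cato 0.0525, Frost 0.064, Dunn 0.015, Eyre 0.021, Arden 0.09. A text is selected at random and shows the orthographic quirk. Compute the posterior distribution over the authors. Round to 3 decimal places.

Cato 0.174, Frost 0.085, Dunn 0.089, Eyre 0.116, Arden 0.536

Prior × likelihood for each hypothesis:
  Cato: 0.15 × 0.0525 = 0.007875
  Frost: 0.06 × 0.064 = 0.00384
  Dunn: 0.27 × 0.015 = 0.00405
  Eyre: 0.25 × 0.021 = 0.00525
  Arden: 0.27 × 0.09 = 0.0243
Normalizing constant = 0.045315.
P(Cato | quirk) = 0.007875/0.045315 ≈ 0.174
P(Frost | quirk) = 0.00384/0.045315 ≈ 0.085
P(Dunn | quirk) = 0.00405/0.045315 ≈ 0.089
P(Eyre | quirk) = 0.00525/0.045315 ≈ 0.116
P(Arden | quirk) = 0.0243/0.045315 ≈ 0.536
(Check: 0.174+0.085+0.089+0.116+0.536 = 1.000.)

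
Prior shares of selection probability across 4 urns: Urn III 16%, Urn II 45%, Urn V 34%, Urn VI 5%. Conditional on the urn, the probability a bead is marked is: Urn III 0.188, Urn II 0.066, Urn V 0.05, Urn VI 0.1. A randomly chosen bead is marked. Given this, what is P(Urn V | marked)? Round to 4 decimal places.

Prior × likelihood for each hypothesis:
  Urn III: 0.16 × 0.188 = 0.03008
  Urn II: 0.45 × 0.066 = 0.0297
  Urn V: 0.34 × 0.05 = 0.017
  Urn VI: 0.05 × 0.1 = 0.005
Normalizing constant = 0.08178.
P(Urn V | evidence) = 0.017 / 0.08178 ≈ 0.2079.

0.2079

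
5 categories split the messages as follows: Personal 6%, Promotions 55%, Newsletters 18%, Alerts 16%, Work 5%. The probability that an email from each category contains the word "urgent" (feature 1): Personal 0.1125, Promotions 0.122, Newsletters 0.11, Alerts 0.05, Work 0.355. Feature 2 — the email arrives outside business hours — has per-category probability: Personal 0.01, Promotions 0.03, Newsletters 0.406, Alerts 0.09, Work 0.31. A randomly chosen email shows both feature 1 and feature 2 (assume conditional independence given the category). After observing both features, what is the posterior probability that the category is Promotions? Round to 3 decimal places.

0.123

Prior × likelihood for each hypothesis:
  Personal: 0.06 × 0.1125 × 0.01 = 0.0000675
  Promotions: 0.55 × 0.122 × 0.03 = 0.002013
  Newsletters: 0.18 × 0.11 × 0.406 = 0.0080388
  Alerts: 0.16 × 0.05 × 0.09 = 0.00072
  Work: 0.05 × 0.355 × 0.31 = 0.0055025
Normalizing constant = 0.0163418.
P(Promotions | evidence) = 0.002013 / 0.0163418 ≈ 0.123.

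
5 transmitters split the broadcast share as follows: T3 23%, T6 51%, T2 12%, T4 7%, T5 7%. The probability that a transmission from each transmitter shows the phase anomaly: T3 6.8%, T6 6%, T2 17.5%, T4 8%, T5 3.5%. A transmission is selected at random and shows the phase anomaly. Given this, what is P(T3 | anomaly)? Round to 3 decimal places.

0.208

Unnormalized posteriors (prior × likelihood):
  T3: 0.23 × 0.068 = 0.01564
  T6: 0.51 × 0.06 = 0.0306
  T2: 0.12 × 0.175 = 0.021
  T4: 0.07 × 0.08 = 0.0056
  T5: 0.07 × 0.035 = 0.00245
Normalizing constant = 0.07529.
P(T3 | evidence) = 0.01564 / 0.07529 ≈ 0.208.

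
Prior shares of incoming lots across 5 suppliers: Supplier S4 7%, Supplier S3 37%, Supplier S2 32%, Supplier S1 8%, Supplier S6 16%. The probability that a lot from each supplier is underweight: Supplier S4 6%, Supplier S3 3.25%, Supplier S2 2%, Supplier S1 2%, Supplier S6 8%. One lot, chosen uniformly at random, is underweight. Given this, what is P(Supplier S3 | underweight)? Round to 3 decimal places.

0.325

Unnormalized posteriors (prior × likelihood):
  Supplier S4: 0.07 × 0.06 = 0.0042
  Supplier S3: 0.37 × 0.0325 = 0.012025
  Supplier S2: 0.32 × 0.02 = 0.0064
  Supplier S1: 0.08 × 0.02 = 0.0016
  Supplier S6: 0.16 × 0.08 = 0.0128
Sum = 0.037025.
P(Supplier S3 | evidence) = 0.012025 / 0.037025 ≈ 0.325.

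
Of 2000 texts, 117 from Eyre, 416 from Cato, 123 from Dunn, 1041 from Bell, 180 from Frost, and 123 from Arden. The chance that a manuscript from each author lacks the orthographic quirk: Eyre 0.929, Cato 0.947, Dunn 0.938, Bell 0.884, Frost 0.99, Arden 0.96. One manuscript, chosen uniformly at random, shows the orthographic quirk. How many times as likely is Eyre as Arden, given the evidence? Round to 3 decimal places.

Taking complements, P(quirk | each) = Eyre 0.071, Cato 0.053, Dunn 0.062, Bell 0.116, Frost 0.01, Arden 0.04.
Compute prior × likelihood for every hypothesis:
  Eyre: 0.0585 × 0.071 = 0.0041535
  Cato: 0.208 × 0.053 = 0.011024
  Dunn: 0.0615 × 0.062 = 0.003813
  Bell: 0.5205 × 0.116 = 0.060378
  Frost: 0.09 × 0.01 = 0.0009
  Arden: 0.0615 × 0.04 = 0.00246
Sum = 0.0827285.
The ratio is 0.0041535 / 0.00246 (the normalizer cancels) = 1.688.

1.688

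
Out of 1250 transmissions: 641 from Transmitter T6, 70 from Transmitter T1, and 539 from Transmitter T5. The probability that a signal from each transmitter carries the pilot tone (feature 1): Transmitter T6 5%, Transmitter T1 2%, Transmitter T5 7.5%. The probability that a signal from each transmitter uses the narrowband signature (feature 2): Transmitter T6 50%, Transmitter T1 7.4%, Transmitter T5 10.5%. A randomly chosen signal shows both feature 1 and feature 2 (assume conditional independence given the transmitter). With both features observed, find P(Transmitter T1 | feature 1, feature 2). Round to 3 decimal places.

Prior × likelihood for each hypothesis:
  Transmitter T6: 0.5128 × 0.05 × 0.5 = 0.01282
  Transmitter T1: 0.056 × 0.02 × 0.074 = 0.00008288
  Transmitter T5: 0.4312 × 0.075 × 0.105 = 0.0033957
Total = 0.01629858.
P(Transmitter T1 | evidence) = 0.00008288 / 0.01629858 ≈ 0.005.

0.005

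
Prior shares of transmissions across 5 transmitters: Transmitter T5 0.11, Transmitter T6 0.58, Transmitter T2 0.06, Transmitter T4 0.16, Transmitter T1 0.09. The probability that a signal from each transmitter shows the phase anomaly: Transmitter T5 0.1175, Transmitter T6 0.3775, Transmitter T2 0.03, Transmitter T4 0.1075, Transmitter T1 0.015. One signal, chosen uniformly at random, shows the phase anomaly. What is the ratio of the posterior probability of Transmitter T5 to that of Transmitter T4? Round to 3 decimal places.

0.751

Compute prior × likelihood for every hypothesis:
  Transmitter T5: 0.11 × 0.1175 = 0.012925
  Transmitter T6: 0.58 × 0.3775 = 0.21895
  Transmitter T2: 0.06 × 0.03 = 0.0018
  Transmitter T4: 0.16 × 0.1075 = 0.0172
  Transmitter T1: 0.09 × 0.015 = 0.00135
Total = 0.252225.
The ratio is 0.012925 / 0.0172 (the normalizer cancels) = 0.751.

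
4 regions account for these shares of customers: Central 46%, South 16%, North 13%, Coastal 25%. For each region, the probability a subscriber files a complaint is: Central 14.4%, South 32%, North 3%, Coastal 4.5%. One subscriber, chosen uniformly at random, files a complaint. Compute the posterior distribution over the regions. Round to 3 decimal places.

Central 0.500, South 0.386, North 0.029, Coastal 0.085

Unnormalized posteriors (prior × likelihood):
  Central: 0.46 × 0.144 = 0.06624
  South: 0.16 × 0.32 = 0.0512
  North: 0.13 × 0.03 = 0.0039
  Coastal: 0.25 × 0.045 = 0.01125
Total = 0.13259.
P(Central | complaint) = 0.06624/0.13259 ≈ 0.500
P(South | complaint) = 0.0512/0.13259 ≈ 0.386
P(North | complaint) = 0.0039/0.13259 ≈ 0.029
P(Coastal | complaint) = 0.01125/0.13259 ≈ 0.085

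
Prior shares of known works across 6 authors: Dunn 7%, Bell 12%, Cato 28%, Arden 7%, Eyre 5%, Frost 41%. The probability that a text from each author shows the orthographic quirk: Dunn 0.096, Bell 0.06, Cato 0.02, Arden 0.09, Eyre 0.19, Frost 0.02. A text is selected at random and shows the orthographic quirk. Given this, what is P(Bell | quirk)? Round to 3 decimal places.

Prior × likelihood for each hypothesis:
  Dunn: 0.07 × 0.096 = 0.00672
  Bell: 0.12 × 0.06 = 0.0072
  Cato: 0.28 × 0.02 = 0.0056
  Arden: 0.07 × 0.09 = 0.0063
  Eyre: 0.05 × 0.19 = 0.0095
  Frost: 0.41 × 0.02 = 0.0082
Sum = 0.04352.
P(Bell | evidence) = 0.0072 / 0.04352 ≈ 0.165.

0.165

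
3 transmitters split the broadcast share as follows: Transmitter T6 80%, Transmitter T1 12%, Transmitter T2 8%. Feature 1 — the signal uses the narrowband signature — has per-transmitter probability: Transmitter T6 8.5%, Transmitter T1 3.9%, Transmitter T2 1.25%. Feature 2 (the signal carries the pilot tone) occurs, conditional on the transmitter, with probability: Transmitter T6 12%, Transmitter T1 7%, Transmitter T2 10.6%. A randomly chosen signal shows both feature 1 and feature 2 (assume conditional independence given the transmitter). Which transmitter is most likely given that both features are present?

Transmitter T6

Prior × likelihood for each hypothesis:
  Transmitter T6: 0.8 × 0.085 × 0.12 = 0.00816
  Transmitter T1: 0.12 × 0.039 × 0.07 = 0.0003276
  Transmitter T2: 0.08 × 0.0125 × 0.106 = 0.000106
Sum = 0.0085936.
Largest term belongs to Transmitter T6, so Transmitter T6 is most probable.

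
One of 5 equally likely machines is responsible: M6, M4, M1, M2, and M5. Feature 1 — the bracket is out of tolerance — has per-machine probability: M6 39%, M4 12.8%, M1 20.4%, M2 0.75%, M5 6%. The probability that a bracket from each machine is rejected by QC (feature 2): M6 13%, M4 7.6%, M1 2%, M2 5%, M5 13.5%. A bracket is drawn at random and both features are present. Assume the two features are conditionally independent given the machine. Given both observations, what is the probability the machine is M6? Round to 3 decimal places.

Since the prior is uniform, the posterior is proportional to the likelihood:
  M6: 0.39 × 0.13 = 0.0507
  M4: 0.128 × 0.076 = 0.009728
  M1: 0.204 × 0.02 = 0.00408
  M2: 0.0075 × 0.05 = 0.000375
  M5: 0.06 × 0.135 = 0.0081
Total = 0.072983.
P(M6 | evidence) = 0.0507 / 0.072983 ≈ 0.695.

0.695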